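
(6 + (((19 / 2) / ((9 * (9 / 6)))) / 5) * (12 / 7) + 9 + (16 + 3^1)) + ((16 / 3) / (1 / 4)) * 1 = 17506 / 315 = 55.57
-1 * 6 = -6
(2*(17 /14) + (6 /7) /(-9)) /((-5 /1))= -7 /15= -0.47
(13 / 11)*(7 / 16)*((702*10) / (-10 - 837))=-22815 / 5324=-4.29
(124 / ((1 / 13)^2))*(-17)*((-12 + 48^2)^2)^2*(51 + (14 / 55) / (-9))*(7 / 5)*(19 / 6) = -610953432416683410722304 / 275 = -2221648845151576038990.20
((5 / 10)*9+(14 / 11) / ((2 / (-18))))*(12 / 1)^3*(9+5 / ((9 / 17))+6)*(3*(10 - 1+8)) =-14981760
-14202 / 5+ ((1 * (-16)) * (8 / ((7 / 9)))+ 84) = -102234 / 35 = -2920.97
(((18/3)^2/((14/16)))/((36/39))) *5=1560/7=222.86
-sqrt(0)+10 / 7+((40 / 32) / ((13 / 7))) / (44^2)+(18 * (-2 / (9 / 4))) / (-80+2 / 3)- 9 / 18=13544549 / 11979968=1.13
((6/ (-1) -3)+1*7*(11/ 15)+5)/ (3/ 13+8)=221/ 1605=0.14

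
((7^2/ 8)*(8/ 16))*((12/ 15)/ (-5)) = -49/ 100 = -0.49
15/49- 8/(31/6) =-1887/1519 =-1.24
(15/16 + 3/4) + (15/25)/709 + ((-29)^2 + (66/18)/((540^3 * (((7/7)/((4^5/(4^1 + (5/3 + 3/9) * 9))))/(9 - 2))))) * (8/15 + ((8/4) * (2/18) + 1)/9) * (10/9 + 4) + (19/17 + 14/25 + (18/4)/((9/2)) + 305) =16528282009329000583/5188421282130000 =3185.61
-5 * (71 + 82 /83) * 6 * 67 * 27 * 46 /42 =-2486018250 /581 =-4278861.02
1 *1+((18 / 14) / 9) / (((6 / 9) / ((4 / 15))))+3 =142 / 35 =4.06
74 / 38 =37 / 19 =1.95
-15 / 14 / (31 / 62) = -2.14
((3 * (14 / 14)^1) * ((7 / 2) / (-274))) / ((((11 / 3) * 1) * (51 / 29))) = -609 / 102476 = -0.01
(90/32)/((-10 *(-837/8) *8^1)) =1/2976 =0.00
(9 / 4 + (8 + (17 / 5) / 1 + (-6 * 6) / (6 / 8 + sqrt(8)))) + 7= 57787 / 2380 - 1152 * sqrt(2) / 119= 10.59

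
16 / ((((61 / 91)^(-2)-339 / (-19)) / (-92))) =-52034464 / 709379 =-73.35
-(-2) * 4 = 8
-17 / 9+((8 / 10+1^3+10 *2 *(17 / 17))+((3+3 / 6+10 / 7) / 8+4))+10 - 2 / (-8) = 175277 / 5040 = 34.78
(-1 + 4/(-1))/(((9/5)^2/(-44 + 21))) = 2875/81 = 35.49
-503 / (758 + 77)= -503 / 835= -0.60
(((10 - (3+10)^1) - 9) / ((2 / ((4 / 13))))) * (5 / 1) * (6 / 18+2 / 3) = -120 / 13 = -9.23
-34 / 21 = -1.62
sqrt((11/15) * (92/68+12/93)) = 11 * sqrt(561255)/7905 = 1.04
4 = 4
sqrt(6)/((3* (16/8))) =sqrt(6)/6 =0.41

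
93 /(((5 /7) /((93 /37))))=60543 /185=327.26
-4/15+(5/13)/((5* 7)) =-349/1365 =-0.26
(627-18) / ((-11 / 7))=-4263 / 11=-387.55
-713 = -713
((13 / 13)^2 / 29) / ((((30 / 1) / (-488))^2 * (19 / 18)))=119072 / 13775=8.64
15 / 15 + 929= 930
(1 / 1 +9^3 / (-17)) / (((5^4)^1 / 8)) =-0.54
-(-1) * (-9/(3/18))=-54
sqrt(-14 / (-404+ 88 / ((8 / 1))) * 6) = 2 * sqrt(917) / 131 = 0.46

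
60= 60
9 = 9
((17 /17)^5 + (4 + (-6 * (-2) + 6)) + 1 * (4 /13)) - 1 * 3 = 264 /13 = 20.31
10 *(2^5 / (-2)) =-160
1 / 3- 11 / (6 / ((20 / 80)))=-1 / 8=-0.12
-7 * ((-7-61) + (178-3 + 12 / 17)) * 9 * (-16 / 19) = 1845648 / 323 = 5714.08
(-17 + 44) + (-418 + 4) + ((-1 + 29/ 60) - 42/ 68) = -395897/ 1020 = -388.13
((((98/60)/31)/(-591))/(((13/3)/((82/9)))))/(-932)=0.00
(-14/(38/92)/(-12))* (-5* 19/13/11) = -805/429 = -1.88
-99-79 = -178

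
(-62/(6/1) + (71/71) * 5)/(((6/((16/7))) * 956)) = -32/15057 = -0.00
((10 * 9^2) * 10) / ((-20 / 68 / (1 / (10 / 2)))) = -5508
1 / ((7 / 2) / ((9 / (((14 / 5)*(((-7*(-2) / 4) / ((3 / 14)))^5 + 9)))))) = 10935 / 13841394364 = 0.00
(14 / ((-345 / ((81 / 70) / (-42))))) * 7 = 9 / 1150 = 0.01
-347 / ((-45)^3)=347 / 91125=0.00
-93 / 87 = -31 / 29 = -1.07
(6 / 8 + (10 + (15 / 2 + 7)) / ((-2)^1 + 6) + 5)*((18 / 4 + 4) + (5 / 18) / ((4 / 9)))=6935 / 64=108.36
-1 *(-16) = 16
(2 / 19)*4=8 / 19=0.42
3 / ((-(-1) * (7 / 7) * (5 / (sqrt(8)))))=6 * sqrt(2) / 5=1.70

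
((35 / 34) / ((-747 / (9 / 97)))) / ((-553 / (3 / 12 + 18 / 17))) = 445 / 1470499048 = 0.00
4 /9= 0.44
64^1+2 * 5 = 74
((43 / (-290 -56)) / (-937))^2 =1849 / 105106936804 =0.00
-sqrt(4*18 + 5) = -8.77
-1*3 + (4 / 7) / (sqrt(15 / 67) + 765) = -13720104 / 4574507- sqrt(1005) / 68617605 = -3.00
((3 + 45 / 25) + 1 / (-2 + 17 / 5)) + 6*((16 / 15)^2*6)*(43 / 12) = 79951 / 525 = 152.29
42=42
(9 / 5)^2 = 81 / 25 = 3.24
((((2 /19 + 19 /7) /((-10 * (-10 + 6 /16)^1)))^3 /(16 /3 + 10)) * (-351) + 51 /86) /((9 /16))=3356388417285688 /3186725420454807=1.05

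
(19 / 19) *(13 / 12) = 13 / 12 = 1.08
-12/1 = -12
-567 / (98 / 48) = -1944 / 7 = -277.71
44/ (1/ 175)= 7700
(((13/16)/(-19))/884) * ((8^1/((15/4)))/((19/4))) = -2/92055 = -0.00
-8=-8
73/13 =5.62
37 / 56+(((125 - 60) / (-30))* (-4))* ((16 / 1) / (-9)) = -22297 / 1512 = -14.75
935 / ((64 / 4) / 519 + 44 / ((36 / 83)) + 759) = 291159 / 267952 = 1.09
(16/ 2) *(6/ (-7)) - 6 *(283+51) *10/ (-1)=140232/ 7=20033.14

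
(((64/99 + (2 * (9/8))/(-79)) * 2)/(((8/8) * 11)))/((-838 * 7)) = -19333/1009315692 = -0.00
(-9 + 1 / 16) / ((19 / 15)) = -7.06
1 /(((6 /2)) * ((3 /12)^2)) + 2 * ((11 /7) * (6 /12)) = 145 /21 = 6.90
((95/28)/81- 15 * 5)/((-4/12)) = 170005/756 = 224.87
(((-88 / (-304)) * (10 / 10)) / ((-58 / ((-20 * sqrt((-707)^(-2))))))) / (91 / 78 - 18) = -0.00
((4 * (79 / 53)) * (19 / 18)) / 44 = 1501 / 10494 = 0.14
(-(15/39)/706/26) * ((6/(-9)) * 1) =5/357942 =0.00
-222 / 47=-4.72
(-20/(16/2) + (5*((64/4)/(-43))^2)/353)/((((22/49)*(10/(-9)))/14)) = 2013295095/28718668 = 70.10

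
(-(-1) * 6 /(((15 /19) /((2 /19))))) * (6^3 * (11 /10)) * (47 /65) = 223344 /1625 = 137.44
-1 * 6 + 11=5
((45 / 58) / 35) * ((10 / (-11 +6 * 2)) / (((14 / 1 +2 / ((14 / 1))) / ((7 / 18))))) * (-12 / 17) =-70 / 16269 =-0.00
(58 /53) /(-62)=-29 /1643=-0.02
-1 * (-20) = 20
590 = 590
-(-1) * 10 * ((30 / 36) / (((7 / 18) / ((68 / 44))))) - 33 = 9 / 77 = 0.12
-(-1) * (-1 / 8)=-1 / 8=-0.12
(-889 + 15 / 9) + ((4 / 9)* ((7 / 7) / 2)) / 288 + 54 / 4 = -1132487 / 1296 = -873.83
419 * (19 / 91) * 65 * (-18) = -716490 / 7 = -102355.71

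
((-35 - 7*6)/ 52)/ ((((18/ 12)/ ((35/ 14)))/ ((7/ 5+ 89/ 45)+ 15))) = -63679/ 1404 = -45.36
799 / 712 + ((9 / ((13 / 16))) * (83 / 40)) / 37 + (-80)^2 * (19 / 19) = 10962089323 / 1712360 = 6401.74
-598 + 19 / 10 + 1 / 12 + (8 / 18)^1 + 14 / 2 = -105943 / 180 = -588.57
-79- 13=-92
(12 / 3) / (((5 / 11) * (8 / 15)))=16.50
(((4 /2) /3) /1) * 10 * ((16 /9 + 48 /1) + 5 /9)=3020 /9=335.56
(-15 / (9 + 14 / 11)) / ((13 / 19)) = -3135 / 1469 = -2.13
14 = 14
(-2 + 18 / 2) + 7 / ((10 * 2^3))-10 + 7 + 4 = 647 / 80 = 8.09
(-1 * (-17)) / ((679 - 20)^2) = 17 / 434281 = 0.00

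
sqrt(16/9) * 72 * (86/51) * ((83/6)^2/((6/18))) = 4739632/51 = 92933.96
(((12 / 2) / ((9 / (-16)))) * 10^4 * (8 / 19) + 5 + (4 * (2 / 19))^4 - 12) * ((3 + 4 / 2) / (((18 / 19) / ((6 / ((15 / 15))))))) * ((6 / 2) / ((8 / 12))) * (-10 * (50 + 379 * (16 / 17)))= 3035550985701050 / 116603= 26033215146.27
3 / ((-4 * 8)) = -3 / 32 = -0.09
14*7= 98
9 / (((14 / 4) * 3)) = 6 / 7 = 0.86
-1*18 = -18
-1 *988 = -988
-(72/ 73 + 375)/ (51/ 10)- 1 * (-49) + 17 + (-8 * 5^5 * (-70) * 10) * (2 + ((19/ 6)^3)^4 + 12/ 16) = 1502118648720063748612243/ 84418339968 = 17793747771982.53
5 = 5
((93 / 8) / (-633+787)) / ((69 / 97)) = 3007 / 28336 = 0.11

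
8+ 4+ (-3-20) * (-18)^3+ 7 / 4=536599 / 4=134149.75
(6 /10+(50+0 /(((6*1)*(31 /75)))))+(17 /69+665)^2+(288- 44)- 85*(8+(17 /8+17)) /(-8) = 675125865497 /1523520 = 443135.54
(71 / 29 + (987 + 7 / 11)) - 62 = 296059 / 319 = 928.08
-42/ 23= -1.83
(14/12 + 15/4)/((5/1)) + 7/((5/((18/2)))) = 163/12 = 13.58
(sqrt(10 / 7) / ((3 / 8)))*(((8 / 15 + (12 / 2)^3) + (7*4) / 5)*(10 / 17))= 448*sqrt(70) / 9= 416.47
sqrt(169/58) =13 * sqrt(58)/58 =1.71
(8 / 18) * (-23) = -92 / 9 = -10.22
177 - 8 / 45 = 7957 / 45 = 176.82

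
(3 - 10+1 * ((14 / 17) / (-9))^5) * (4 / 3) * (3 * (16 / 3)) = -37560863345600 / 251523407979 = -149.33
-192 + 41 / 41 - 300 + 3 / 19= -9326 / 19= -490.84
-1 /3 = -0.33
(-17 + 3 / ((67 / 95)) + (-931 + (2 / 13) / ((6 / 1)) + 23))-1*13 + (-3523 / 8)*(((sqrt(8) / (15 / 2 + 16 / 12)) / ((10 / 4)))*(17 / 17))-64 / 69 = -56171420 / 60099-10569*sqrt(2) / 265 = -991.05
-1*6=-6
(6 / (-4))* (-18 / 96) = 9 / 32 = 0.28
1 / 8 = 0.12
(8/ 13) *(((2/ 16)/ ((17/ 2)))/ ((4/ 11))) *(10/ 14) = 55/ 3094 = 0.02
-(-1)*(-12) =-12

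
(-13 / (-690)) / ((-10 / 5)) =-13 / 1380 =-0.01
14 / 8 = 7 / 4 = 1.75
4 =4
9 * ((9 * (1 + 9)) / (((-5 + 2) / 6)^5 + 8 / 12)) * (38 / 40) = 73872 / 61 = 1211.02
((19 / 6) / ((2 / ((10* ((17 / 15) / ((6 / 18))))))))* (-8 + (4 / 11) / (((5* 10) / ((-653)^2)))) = 137374807 / 825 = 166514.92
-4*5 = -20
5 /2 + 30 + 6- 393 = -709 /2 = -354.50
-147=-147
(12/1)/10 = 6/5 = 1.20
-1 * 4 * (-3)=12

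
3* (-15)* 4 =-180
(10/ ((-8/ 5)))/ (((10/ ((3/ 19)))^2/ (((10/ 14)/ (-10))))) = 9/ 80864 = 0.00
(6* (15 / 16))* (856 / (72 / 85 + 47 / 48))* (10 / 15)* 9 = 117871200 / 7451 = 15819.51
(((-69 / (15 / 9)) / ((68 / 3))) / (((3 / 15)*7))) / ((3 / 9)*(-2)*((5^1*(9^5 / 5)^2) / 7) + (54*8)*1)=115 / 5854315976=0.00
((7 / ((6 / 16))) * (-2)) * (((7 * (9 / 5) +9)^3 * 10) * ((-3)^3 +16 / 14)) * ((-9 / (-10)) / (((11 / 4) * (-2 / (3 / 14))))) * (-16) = 525330137088 / 9625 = 54579754.50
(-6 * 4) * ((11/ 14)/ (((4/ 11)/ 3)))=-1089/ 7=-155.57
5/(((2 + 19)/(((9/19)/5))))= 3/133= 0.02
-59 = -59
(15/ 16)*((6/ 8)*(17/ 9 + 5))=155/ 32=4.84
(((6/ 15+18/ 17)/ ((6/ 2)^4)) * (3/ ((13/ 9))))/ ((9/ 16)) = 1984/ 29835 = 0.07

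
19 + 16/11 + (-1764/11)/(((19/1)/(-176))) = 314739/209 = 1505.93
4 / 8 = 1 / 2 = 0.50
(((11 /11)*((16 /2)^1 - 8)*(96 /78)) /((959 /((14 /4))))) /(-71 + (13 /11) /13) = 0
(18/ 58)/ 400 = 0.00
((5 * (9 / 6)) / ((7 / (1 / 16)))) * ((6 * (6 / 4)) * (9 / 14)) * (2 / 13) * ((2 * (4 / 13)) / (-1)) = -0.04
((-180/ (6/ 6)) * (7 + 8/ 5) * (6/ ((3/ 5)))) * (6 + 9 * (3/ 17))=-1996920/ 17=-117465.88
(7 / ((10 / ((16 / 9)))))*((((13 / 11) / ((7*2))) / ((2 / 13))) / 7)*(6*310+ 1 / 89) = 55952858 / 308385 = 181.44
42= 42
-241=-241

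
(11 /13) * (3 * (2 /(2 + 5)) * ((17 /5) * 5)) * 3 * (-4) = -13464 /91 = -147.96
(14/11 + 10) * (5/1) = 620/11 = 56.36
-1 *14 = -14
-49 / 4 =-12.25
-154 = -154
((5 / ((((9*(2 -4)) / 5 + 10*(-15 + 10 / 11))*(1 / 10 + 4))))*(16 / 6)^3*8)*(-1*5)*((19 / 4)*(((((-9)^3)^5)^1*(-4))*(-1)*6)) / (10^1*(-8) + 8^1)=169999986598643520000 / 81467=2086734341495863.60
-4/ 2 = -2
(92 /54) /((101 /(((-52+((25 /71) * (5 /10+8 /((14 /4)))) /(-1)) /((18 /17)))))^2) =18434733759143 /44085350202264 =0.42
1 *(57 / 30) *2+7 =54 / 5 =10.80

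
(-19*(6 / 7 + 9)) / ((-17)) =1311 / 119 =11.02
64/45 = 1.42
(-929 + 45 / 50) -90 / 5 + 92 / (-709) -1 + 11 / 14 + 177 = -19093754 / 24815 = -769.44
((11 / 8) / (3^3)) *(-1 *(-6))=11 / 36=0.31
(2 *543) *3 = 3258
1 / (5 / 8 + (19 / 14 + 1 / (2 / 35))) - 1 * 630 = -687274 / 1091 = -629.95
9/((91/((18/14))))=81/637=0.13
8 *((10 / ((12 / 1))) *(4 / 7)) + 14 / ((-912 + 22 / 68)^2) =3.81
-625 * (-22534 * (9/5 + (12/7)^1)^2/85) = 1704584430/833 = 2046319.84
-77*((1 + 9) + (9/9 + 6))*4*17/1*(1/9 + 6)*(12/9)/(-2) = 9791320/27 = 362641.48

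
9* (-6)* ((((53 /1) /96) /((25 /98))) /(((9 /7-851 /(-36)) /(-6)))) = 4417497 /157025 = 28.13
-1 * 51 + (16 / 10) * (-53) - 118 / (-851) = -577239 / 4255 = -135.66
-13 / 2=-6.50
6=6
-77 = -77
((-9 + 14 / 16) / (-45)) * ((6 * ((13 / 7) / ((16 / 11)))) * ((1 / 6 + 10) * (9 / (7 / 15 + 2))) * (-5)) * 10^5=-26577890625 / 1036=-25654334.58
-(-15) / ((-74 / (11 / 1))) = -165 / 74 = -2.23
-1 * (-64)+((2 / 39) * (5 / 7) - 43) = 5743 / 273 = 21.04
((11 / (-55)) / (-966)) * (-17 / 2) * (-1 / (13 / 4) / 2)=17 / 62790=0.00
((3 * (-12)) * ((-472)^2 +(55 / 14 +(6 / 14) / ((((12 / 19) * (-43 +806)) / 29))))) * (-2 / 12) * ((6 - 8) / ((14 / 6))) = -42836776713 / 37387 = -1145766.62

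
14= 14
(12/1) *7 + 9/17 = 1437/17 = 84.53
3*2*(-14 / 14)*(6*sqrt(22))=-36*sqrt(22)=-168.85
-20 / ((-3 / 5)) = 100 / 3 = 33.33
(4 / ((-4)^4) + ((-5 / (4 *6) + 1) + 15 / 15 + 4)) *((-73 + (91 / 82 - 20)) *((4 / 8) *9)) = -25204575 / 10496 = -2401.35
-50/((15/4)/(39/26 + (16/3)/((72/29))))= -3940/81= -48.64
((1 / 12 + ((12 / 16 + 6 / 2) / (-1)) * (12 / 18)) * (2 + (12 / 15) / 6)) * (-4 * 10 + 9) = 7192 / 45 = 159.82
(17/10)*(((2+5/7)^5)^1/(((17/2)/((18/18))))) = 2476099/84035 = 29.47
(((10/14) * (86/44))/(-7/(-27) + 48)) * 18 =52245/100331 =0.52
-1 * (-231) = 231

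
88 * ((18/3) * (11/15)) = 1936/5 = 387.20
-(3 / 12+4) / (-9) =17 / 36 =0.47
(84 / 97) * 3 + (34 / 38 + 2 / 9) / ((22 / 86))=1270673 / 182457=6.96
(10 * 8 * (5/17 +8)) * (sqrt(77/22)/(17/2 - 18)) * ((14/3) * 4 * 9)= -1895040 * sqrt(14)/323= -21952.29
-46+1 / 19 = -45.95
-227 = -227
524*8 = 4192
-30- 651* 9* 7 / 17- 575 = -51298 / 17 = -3017.53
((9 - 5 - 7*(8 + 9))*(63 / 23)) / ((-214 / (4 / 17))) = 630 / 1819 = 0.35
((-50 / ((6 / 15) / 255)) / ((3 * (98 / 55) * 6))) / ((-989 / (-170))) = -49671875 / 290766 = -170.83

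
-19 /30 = -0.63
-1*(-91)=91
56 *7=392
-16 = -16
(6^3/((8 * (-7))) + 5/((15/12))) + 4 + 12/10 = 187/35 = 5.34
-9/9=-1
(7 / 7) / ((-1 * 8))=-1 / 8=-0.12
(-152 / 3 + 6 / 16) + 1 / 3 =-1199 / 24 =-49.96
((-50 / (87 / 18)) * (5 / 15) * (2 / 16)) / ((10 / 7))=-35 / 116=-0.30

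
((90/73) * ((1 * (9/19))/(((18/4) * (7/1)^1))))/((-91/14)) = -360/126217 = -0.00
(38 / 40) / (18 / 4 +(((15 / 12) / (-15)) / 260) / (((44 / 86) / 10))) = 32604 / 154225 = 0.21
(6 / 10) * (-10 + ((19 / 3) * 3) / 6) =-41 / 10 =-4.10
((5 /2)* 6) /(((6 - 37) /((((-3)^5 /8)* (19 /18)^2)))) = 16245 /992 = 16.38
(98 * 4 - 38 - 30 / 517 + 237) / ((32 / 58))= 1071.08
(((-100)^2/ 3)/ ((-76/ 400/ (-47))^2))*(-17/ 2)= -1877650000000/ 1083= -1733748845.80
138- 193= -55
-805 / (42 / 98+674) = -5635 / 4721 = -1.19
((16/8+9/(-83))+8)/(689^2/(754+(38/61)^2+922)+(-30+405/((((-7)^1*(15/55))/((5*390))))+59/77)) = -56333933040/2354514389407127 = -0.00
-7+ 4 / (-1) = -11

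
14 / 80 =7 / 40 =0.18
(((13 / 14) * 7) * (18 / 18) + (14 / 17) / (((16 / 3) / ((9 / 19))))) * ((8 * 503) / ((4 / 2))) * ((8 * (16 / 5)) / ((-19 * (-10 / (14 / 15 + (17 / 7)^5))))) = 1177392151447136 / 7735841925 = 152199.61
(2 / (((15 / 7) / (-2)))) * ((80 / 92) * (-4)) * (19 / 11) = 8512 / 759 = 11.21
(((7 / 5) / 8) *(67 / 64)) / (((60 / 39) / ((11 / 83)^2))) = 737737 / 352716800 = 0.00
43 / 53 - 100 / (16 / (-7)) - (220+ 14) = -40161 / 212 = -189.44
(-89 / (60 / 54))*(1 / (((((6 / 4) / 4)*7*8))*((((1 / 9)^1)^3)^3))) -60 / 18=-310323812389 / 210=-1477732439.95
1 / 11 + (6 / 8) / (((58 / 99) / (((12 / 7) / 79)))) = 41875 / 352814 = 0.12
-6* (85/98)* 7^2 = -255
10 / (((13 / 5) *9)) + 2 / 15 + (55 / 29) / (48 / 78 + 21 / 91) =47537 / 16965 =2.80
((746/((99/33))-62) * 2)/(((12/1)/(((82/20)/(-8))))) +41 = 451/18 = 25.06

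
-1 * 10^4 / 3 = -10000 / 3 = -3333.33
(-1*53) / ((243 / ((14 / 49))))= -106 / 1701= -0.06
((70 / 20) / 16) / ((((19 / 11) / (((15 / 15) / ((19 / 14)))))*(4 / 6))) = 1617 / 11552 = 0.14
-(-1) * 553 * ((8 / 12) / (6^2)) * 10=2765 / 27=102.41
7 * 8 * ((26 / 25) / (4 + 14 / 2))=1456 / 275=5.29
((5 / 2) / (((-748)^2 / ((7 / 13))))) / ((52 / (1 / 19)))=35 / 14372538752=0.00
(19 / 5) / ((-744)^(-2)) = 10517184 / 5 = 2103436.80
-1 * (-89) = 89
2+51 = 53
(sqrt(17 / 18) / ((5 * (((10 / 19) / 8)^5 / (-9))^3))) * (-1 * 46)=3481427720116263324795.44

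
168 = 168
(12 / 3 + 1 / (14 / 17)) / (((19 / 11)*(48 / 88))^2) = 1068793 / 181944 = 5.87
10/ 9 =1.11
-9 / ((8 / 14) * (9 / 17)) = -119 / 4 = -29.75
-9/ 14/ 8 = -9/ 112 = -0.08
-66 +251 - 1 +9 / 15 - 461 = -276.40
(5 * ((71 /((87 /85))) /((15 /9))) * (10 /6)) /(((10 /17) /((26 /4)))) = 1333735 /348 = 3832.57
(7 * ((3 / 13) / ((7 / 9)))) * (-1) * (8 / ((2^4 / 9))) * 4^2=-1944 / 13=-149.54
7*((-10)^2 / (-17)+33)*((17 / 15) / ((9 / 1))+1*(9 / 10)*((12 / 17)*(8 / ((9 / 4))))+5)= 54691196 / 39015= 1401.80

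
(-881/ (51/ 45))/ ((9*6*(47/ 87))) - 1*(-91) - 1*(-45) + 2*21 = 725587/ 4794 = 151.35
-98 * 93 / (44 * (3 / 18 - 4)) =13671 / 253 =54.04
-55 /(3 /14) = -770 /3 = -256.67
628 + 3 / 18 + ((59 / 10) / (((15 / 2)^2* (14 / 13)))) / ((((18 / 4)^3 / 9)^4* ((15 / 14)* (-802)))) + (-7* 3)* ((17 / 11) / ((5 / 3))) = 3900765905953551721 / 6408419163671250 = 608.69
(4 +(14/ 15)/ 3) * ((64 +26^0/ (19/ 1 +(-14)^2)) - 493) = -17893396/ 9675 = -1849.45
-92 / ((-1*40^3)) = 23 / 16000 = 0.00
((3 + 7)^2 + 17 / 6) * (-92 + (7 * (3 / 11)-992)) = -7344151 / 66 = -111275.02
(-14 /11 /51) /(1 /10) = -140 /561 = -0.25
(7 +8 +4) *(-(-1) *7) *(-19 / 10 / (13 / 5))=-2527 / 26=-97.19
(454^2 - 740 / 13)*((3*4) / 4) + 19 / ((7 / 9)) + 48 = 56260719 / 91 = 618249.66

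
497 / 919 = 0.54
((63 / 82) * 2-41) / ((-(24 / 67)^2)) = 3631601 / 11808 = 307.55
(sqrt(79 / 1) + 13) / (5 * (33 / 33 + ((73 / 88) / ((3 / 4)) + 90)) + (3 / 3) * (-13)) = 66 * sqrt(79) / 29537 + 858 / 29537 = 0.05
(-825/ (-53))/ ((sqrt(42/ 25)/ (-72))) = -49500 *sqrt(42)/ 371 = -864.68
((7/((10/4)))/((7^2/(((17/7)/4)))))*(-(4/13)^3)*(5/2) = -272/107653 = -0.00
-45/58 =-0.78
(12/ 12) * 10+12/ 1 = 22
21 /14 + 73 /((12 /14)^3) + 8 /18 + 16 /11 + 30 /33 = 285665 /2376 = 120.23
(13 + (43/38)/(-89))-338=-1099193/3382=-325.01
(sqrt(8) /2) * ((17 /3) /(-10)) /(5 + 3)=-17 * sqrt(2) /240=-0.10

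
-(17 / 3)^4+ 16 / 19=-1585603 / 1539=-1030.28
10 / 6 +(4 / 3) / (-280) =349 / 210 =1.66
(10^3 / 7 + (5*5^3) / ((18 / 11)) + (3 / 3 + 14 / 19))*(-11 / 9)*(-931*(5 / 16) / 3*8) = 485305205 / 972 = 499285.19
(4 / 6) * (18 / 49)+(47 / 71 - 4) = -10761 / 3479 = -3.09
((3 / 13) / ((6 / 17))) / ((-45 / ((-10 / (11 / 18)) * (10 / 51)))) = 20 / 429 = 0.05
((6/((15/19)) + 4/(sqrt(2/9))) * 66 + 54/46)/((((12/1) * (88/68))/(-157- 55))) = -5406 * sqrt(2)- 17364973/2530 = -14508.86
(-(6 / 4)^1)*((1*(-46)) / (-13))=-69 / 13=-5.31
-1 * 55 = -55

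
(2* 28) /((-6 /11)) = -308 /3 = -102.67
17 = 17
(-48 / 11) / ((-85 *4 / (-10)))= -24 / 187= -0.13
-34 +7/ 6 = -197/ 6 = -32.83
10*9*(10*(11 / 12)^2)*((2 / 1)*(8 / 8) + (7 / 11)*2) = 2475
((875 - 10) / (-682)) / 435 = -173 / 59334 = -0.00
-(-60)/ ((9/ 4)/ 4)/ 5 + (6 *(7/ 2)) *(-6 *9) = -3338/ 3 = -1112.67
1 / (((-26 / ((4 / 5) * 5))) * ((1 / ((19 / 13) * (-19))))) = 722 / 169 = 4.27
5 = 5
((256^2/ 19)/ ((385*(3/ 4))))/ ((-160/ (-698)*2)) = 26.06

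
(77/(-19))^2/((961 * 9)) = 5929/3122289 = 0.00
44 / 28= 11 / 7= 1.57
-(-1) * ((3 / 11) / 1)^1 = 3 / 11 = 0.27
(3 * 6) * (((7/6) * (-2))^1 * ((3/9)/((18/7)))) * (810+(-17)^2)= -53851/9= -5983.44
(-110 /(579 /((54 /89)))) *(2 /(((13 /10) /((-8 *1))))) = 316800 /223301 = 1.42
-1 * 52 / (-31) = 52 / 31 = 1.68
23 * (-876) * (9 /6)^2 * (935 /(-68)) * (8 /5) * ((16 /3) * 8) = 42552576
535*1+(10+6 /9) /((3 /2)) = 4879 /9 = 542.11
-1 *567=-567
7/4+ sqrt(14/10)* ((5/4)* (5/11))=5* sqrt(35)/44+ 7/4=2.42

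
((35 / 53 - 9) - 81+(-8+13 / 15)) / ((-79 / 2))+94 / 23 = 9431686 / 1444515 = 6.53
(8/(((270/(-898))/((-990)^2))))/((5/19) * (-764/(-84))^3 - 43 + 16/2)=-458864472528/2868079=-159990.18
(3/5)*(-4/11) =-12/55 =-0.22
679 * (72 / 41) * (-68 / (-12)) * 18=4986576 / 41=121623.80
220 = 220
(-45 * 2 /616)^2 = 2025 /94864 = 0.02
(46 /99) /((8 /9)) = 23 /44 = 0.52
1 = 1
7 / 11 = 0.64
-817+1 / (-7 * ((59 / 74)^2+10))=-333085755 / 407687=-817.01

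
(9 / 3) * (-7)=-21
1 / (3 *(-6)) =-1 / 18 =-0.06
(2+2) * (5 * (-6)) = -120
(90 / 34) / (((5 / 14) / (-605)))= -76230 / 17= -4484.12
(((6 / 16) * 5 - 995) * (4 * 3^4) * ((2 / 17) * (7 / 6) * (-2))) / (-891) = -55615 / 561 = -99.14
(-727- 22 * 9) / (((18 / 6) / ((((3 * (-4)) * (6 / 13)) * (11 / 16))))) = 30525 / 26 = 1174.04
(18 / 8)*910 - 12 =4071 / 2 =2035.50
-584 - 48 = -632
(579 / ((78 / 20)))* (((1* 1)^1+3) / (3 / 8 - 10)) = -61760 / 1001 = -61.70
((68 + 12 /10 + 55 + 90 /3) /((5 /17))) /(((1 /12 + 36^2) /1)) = 157284 /388825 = 0.40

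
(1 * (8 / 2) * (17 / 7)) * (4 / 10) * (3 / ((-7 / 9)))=-3672 / 245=-14.99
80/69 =1.16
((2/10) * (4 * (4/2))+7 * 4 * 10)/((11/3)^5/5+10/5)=342144/163481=2.09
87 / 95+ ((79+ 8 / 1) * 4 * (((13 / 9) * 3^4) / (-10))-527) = -87356 / 19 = -4597.68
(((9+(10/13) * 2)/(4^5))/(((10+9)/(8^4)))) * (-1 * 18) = -9864/247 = -39.94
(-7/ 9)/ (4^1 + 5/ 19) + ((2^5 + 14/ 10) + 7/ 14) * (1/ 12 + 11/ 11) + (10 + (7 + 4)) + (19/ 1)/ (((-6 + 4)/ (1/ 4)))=804343/ 14580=55.17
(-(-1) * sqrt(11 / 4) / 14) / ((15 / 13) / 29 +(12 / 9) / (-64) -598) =-4524 * sqrt(11) / 75747455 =-0.00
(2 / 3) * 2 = 1.33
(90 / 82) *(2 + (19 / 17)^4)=13381335 / 3424361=3.91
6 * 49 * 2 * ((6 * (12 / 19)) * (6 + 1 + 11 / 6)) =373968 / 19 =19682.53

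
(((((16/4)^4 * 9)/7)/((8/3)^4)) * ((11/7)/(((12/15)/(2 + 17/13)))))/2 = 1724085/81536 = 21.15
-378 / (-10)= 189 / 5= 37.80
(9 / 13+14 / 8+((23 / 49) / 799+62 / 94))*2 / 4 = 6316169 / 4071704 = 1.55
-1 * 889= -889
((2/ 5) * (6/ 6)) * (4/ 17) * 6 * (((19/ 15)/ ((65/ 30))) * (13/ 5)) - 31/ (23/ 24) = -1539048/ 48875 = -31.49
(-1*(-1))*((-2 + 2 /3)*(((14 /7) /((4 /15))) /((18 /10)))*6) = -100 /3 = -33.33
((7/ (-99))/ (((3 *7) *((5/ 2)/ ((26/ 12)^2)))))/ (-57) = 169/ 1523610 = 0.00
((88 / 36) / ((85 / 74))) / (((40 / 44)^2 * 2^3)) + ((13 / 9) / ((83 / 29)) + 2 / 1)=35894501 / 12699000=2.83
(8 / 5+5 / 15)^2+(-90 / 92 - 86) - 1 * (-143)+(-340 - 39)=-3304139 / 10350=-319.24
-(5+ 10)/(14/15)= -225/14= -16.07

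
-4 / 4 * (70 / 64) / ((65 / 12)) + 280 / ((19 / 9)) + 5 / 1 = 271561 / 1976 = 137.43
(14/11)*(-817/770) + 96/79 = -6463/47795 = -0.14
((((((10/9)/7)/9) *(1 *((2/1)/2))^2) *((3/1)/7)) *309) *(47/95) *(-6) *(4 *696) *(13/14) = -116803648/6517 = -17922.92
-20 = -20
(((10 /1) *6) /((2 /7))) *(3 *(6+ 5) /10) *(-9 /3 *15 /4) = -31185 /4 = -7796.25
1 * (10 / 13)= 10 / 13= 0.77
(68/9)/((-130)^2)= 17/38025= 0.00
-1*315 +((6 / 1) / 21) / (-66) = -72766 / 231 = -315.00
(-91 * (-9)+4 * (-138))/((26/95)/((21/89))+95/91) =6924645/57157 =121.15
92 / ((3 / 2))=184 / 3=61.33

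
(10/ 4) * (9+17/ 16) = 805/ 32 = 25.16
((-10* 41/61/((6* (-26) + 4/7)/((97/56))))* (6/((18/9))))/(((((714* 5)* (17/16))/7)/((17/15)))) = 0.00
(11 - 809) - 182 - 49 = -1029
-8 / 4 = -2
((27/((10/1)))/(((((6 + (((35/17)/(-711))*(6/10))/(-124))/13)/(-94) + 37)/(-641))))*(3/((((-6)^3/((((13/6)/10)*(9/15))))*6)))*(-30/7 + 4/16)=-71858806007781/1264801213816000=-0.06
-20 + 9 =-11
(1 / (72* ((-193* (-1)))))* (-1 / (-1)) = 1 / 13896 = 0.00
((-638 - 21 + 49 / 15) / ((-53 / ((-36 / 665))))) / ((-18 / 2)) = 39344 / 528675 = 0.07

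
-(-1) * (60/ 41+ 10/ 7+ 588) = 169586/ 287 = 590.89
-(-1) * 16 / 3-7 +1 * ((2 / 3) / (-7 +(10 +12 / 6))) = -23 / 15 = -1.53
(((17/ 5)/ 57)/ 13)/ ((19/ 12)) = 0.00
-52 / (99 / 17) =-8.93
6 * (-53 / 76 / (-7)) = 159 / 266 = 0.60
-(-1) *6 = 6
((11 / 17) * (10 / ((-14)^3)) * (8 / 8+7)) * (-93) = 10230 / 5831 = 1.75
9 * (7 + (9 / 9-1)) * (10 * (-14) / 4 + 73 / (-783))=-192346 / 87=-2210.87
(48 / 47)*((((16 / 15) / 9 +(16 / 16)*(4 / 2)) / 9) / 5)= 4576 / 95175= 0.05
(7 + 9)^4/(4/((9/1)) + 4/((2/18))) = 73728/41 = 1798.24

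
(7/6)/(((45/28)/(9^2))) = 294/5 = 58.80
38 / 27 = 1.41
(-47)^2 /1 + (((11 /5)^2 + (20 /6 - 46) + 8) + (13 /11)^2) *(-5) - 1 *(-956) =6002477 /1815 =3307.15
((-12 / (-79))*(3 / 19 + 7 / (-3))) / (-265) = 496 / 397765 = 0.00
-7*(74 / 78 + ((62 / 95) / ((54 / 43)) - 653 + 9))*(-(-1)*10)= 299953024 / 6669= 44977.21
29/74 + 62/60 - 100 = -54709/555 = -98.57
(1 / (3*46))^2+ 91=1733005 / 19044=91.00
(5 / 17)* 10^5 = 500000 / 17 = 29411.76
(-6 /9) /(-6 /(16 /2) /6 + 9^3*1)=-16 /17493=-0.00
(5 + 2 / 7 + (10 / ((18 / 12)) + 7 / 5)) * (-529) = -7063.41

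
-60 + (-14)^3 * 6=-16524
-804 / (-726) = 134 / 121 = 1.11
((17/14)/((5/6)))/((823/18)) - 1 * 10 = -9.97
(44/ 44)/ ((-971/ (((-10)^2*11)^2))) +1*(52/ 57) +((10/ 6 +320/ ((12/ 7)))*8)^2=376713691076/ 166041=2268799.22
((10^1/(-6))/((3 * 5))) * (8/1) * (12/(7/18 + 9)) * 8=-1536/169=-9.09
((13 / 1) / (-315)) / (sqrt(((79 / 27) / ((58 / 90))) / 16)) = -52* sqrt(34365) / 124425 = -0.08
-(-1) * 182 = 182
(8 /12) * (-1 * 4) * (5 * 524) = -20960 /3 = -6986.67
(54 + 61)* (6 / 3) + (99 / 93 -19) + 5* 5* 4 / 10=6884 / 31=222.06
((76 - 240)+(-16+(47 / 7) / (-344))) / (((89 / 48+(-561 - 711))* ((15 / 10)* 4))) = 433487 / 18351067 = 0.02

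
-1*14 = -14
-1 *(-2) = 2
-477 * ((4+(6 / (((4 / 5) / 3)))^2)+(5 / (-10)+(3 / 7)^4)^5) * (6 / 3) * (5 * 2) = -3107158574038461318952665 / 638338130380896008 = -4867574.76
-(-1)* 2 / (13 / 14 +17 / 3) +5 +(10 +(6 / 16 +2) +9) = 59119 / 2216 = 26.68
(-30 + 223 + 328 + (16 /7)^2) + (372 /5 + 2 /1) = 147643 /245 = 602.62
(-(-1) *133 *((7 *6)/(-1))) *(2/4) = -2793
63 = 63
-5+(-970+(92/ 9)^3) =67913/ 729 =93.16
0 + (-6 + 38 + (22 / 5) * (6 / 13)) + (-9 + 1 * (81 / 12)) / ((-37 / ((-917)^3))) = -451090372229 / 9620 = -46890891.08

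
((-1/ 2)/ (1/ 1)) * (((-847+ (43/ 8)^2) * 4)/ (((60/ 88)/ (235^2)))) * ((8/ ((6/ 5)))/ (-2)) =-441760882.29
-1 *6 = -6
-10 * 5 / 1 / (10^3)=-1 / 20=-0.05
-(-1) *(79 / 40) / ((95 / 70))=553 / 380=1.46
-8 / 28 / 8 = -1 / 28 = -0.04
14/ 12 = 7/ 6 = 1.17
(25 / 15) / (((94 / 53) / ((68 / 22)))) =4505 / 1551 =2.90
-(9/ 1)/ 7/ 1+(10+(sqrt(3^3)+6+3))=3 * sqrt(3)+124/ 7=22.91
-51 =-51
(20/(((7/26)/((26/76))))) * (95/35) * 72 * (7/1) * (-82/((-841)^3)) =19955520/4163763247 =0.00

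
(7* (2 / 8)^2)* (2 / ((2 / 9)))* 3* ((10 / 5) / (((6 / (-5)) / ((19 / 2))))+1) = -5607 / 32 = -175.22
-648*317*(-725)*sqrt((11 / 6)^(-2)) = 893559600 / 11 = 81232690.91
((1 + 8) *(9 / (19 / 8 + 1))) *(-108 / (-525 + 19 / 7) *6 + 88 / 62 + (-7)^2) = 17564832 / 14167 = 1239.84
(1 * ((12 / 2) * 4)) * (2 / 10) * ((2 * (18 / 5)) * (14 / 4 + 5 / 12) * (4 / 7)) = 13536 / 175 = 77.35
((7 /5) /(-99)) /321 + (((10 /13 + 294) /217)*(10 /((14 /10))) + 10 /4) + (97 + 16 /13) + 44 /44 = 111.43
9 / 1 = 9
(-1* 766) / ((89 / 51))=-438.94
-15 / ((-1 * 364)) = 15 / 364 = 0.04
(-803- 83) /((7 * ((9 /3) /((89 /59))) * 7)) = -9.09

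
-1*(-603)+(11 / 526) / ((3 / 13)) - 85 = 817547 / 1578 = 518.09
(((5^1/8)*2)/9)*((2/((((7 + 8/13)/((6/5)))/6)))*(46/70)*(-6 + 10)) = 2392/3465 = 0.69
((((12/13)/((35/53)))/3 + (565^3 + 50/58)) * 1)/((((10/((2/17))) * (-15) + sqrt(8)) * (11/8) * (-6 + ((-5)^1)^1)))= 38078052110368 * sqrt(2)/2595451974115 + 4854951644071920/519090394823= 9373.55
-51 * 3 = -153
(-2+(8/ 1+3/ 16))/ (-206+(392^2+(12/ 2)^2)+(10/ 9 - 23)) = 891/ 22099984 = 0.00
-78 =-78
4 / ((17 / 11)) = 44 / 17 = 2.59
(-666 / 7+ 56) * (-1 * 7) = 274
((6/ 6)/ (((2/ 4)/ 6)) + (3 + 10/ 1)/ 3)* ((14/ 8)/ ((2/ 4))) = 343/ 6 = 57.17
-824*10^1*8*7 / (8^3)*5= -18025 / 4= -4506.25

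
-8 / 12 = -2 / 3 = -0.67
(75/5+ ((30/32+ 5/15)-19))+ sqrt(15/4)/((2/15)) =-131/48+ 15*sqrt(15)/4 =11.79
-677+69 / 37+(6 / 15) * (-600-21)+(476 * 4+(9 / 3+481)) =270926 / 185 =1464.46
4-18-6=-20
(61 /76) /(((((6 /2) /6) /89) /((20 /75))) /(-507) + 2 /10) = 9175010 /2285757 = 4.01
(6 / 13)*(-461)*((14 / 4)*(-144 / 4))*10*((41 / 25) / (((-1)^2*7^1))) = 4082616 / 65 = 62809.48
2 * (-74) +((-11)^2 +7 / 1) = -20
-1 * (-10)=10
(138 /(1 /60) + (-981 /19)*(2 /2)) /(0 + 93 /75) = 3908475 /589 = 6635.78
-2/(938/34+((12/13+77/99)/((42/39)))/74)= -317016/4376339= -0.07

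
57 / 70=0.81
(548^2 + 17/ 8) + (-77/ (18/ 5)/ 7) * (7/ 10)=21621887/ 72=300303.99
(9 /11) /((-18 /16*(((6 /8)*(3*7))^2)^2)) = -2048 /173282571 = -0.00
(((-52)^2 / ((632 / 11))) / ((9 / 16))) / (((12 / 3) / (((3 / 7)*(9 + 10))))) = 282568 / 1659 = 170.32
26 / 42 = 13 / 21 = 0.62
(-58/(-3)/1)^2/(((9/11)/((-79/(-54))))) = 1461658/2187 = 668.34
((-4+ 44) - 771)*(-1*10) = 7310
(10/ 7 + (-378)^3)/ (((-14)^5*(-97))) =-189035527/ 182591248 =-1.04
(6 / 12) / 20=1 / 40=0.02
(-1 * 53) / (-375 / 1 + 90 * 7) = -53 / 255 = -0.21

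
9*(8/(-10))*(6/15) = -72/25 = -2.88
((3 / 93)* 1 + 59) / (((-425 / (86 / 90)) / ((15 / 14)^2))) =-7869 / 51646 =-0.15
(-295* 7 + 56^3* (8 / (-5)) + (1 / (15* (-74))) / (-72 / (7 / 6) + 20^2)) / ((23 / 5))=-743992841095 / 12091008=-61532.74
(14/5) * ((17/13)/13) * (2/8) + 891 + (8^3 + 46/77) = 182659293/130130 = 1403.67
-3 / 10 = -0.30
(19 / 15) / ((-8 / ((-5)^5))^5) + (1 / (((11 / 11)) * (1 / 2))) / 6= 377496083577484881 / 32768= 11520266222457.42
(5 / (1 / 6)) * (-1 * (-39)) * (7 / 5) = 1638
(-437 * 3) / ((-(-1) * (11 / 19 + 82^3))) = -8303 / 3492001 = -0.00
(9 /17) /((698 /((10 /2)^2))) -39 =-38.98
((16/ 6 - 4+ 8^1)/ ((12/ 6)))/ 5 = 2/ 3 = 0.67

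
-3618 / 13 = -278.31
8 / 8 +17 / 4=5.25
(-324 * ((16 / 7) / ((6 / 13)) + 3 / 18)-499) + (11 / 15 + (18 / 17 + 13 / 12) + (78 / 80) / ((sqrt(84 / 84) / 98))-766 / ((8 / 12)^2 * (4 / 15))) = -121698029 / 14280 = -8522.27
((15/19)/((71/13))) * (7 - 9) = -390/1349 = -0.29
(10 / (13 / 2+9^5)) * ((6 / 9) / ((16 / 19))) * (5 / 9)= 475 / 6377994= 0.00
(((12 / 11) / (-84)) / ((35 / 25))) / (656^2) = -5 / 231951104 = -0.00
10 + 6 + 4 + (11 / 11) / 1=21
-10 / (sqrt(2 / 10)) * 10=-100 * sqrt(5)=-223.61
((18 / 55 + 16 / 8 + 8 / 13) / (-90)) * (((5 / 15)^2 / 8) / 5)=-0.00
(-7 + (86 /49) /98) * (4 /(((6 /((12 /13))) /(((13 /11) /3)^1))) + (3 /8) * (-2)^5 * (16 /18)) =174752 /2401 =72.78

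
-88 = -88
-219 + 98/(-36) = -3991/18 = -221.72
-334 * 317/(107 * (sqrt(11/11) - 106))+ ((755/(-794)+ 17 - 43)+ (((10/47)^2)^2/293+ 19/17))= -16.41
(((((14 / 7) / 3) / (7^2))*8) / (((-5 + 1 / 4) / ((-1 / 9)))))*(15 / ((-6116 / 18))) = -160 / 1423499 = -0.00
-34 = -34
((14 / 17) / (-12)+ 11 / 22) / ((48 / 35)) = 385 / 1224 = 0.31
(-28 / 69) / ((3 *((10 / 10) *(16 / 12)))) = -7 / 69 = -0.10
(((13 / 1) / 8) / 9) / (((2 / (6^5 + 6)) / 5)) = 84305 / 24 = 3512.71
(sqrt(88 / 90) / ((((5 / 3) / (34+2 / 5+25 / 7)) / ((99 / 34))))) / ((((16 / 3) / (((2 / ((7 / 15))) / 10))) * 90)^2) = 131571 * sqrt(55) / 18659200000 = 0.00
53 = 53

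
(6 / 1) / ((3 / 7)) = 14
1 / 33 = 0.03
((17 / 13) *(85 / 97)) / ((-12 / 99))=-47685 / 5044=-9.45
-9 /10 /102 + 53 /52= 2233 /2210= 1.01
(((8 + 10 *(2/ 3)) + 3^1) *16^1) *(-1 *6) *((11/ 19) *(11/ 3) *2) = -410432/ 57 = -7200.56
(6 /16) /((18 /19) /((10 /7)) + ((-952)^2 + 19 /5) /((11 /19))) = 1045 /4362363392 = 0.00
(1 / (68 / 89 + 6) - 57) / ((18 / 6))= -34225 / 1806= -18.95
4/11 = 0.36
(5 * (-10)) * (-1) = 50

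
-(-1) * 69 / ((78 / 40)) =460 / 13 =35.38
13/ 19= 0.68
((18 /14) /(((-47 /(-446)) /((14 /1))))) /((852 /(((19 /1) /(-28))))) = -12711 /93436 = -0.14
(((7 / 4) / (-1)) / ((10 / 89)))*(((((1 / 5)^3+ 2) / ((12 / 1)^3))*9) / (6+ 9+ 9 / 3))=-156373 / 17280000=-0.01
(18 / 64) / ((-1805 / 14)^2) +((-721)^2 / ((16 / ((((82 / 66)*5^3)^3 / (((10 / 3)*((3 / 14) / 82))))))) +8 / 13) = 21265314440825305848961487 / 1522087377525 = 13971152218214.90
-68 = -68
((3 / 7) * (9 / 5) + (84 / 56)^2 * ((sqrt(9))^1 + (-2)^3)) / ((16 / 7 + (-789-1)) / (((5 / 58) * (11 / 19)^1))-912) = 0.00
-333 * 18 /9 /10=-333 /5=-66.60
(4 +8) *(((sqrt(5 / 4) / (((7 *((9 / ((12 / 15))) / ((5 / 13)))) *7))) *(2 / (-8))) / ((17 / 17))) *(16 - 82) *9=396 *sqrt(5) / 637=1.39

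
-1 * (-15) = 15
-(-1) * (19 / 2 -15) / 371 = -11 / 742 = -0.01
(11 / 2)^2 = 30.25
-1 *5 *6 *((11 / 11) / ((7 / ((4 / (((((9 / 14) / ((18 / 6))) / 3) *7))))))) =-34.29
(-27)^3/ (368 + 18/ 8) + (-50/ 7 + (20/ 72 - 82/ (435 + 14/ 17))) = -83250538237/ 1382563854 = -60.21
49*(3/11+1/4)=1127/44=25.61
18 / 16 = 9 / 8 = 1.12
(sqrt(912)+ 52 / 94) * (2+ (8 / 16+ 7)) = 247 / 47+ 38 * sqrt(57) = 292.15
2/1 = 2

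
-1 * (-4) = 4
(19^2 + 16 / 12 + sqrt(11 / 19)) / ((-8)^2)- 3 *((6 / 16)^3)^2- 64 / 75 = sqrt(209) / 1216 + 31455853 / 6553600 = 4.81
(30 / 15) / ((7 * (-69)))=-2 / 483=-0.00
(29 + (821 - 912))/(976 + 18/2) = -62/985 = -0.06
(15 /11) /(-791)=-15 /8701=-0.00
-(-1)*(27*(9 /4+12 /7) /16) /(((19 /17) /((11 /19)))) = 560439 /161728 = 3.47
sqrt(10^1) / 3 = sqrt(10) / 3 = 1.05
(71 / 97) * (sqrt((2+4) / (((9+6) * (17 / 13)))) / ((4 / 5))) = 71 * sqrt(2210) / 6596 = 0.51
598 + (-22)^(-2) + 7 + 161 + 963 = 1729.00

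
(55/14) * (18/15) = 33/7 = 4.71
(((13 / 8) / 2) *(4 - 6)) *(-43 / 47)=559 / 376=1.49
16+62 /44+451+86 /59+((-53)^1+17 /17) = 542391 /1298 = 417.87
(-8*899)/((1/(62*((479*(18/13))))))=-3844584288/13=-295737252.92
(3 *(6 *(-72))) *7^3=-444528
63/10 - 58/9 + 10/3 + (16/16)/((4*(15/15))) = 619/180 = 3.44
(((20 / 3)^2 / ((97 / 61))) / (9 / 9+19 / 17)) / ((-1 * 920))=-5185 / 361422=-0.01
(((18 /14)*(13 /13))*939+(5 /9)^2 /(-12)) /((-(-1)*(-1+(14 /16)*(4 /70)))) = -41070985 /32319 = -1270.80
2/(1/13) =26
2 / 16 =1 / 8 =0.12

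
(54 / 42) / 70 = 9 / 490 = 0.02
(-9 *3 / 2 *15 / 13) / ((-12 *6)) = 45 / 208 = 0.22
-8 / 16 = -1 / 2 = -0.50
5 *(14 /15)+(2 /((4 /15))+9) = 127 /6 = 21.17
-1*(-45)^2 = -2025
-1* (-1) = 1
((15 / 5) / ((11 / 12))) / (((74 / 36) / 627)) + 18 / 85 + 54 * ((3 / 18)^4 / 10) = 150731477 / 150960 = 998.49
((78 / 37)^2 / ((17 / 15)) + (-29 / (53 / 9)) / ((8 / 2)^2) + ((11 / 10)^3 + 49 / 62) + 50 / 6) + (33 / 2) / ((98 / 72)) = 294430487644121 / 11241836466000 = 26.19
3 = 3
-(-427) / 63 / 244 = 0.03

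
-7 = -7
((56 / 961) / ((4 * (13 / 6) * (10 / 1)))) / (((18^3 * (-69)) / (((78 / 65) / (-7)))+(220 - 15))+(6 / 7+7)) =147 / 513248357375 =0.00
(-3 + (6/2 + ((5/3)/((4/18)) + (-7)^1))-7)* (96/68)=-156/17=-9.18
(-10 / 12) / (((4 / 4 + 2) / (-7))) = 35 / 18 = 1.94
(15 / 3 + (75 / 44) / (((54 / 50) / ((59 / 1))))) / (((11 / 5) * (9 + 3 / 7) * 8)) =1359925 / 2299968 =0.59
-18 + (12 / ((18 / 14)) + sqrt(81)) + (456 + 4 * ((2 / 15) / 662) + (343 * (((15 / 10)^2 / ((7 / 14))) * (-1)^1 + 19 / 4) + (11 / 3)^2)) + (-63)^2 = 269571413 / 59580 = 4524.53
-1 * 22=-22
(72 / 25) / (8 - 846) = -36 / 10475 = -0.00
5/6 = 0.83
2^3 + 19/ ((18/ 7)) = 277/ 18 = 15.39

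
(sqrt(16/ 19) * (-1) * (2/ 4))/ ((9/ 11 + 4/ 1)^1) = -22 * sqrt(19)/ 1007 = -0.10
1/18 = 0.06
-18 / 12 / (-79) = 0.02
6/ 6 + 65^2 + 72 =4298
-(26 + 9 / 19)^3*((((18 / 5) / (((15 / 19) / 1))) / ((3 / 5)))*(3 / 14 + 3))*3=-3436115229 / 2527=-1359760.68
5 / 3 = 1.67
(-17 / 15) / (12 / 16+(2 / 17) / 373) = -431188 / 285465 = -1.51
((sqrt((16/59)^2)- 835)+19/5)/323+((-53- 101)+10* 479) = 441496136/95285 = 4633.43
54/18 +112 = 115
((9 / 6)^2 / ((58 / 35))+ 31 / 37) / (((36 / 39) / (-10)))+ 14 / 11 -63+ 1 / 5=-241667561 / 2832720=-85.31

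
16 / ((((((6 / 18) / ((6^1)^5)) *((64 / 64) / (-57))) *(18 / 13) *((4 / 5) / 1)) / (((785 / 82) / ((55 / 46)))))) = -69355465920 / 451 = -153781520.89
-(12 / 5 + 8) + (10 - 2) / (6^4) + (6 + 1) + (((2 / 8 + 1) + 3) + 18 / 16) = 6419 / 3240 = 1.98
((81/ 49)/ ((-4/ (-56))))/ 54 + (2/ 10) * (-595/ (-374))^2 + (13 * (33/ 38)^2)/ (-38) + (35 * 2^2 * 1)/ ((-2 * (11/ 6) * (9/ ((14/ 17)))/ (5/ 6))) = -2.23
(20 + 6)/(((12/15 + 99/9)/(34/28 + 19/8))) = 13065/1652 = 7.91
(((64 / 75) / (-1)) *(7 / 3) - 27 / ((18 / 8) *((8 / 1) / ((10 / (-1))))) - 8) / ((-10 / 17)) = -8.52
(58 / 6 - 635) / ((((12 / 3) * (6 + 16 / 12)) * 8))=-469 / 176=-2.66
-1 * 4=-4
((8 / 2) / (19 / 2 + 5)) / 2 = 4 / 29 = 0.14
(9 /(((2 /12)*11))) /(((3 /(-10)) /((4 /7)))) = -720 /77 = -9.35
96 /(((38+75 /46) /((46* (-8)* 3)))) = -4875264 /1823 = -2674.31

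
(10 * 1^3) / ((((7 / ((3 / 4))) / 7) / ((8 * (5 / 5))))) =60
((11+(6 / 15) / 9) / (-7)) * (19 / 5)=-1349 / 225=-6.00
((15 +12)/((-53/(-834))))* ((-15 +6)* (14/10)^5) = -3406140234/165625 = -20565.37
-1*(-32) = 32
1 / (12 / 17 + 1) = 17 / 29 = 0.59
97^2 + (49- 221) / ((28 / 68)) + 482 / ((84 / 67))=393781 / 42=9375.74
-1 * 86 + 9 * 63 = 481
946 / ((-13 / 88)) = -83248 / 13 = -6403.69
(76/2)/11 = 38/11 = 3.45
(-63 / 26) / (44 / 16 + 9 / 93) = -3906 / 4589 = -0.85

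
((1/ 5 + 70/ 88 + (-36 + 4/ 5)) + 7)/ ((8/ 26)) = -15561/ 176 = -88.41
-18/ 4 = -9/ 2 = -4.50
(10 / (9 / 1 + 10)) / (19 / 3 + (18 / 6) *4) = 6 / 209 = 0.03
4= 4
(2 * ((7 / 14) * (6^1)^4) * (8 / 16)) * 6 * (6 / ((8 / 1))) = 2916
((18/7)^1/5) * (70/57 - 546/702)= 22/95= 0.23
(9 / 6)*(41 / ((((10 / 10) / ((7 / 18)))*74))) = 287 / 888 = 0.32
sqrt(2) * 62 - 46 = -46 + 62 * sqrt(2) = 41.68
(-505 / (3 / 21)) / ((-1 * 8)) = 3535 / 8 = 441.88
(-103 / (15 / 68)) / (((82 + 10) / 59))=-103309 / 345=-299.45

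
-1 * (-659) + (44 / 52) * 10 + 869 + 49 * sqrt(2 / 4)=49 * sqrt(2) / 2 + 19974 / 13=1571.11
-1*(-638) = 638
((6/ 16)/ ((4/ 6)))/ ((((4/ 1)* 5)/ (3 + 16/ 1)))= 171/ 320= 0.53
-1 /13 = -0.08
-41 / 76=-0.54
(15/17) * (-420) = -6300/17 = -370.59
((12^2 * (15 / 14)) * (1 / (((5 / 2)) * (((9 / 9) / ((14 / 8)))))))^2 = 11664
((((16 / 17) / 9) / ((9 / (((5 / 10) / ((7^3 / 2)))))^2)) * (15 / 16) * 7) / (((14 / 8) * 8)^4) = 5 / 2667212008272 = 0.00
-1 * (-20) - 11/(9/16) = 4/9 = 0.44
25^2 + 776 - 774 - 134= 493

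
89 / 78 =1.14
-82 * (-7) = 574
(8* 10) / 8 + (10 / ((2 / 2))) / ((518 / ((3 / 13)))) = 33685 / 3367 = 10.00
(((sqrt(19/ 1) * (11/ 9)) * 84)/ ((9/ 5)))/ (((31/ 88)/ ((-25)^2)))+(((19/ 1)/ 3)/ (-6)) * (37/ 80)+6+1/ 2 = 8657/ 1440+84700000 * sqrt(19)/ 837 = 441103.67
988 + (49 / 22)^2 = 480593 / 484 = 992.96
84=84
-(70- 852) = 782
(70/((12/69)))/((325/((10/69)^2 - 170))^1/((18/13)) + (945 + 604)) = 130292470/500976687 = 0.26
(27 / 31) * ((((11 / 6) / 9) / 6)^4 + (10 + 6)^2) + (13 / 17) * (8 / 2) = 48616801136705 / 215093304576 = 226.03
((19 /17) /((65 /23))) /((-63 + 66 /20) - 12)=-874 /158457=-0.01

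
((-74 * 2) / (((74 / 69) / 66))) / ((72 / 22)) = -2783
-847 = -847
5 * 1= 5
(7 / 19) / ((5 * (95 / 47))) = 329 / 9025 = 0.04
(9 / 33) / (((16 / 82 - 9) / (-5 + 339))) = -41082 / 3971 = -10.35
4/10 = 2/5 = 0.40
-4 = -4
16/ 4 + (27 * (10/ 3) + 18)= 112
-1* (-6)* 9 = 54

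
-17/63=-0.27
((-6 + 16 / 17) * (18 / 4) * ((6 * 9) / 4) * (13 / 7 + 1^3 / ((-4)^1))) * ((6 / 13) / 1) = -1410615 / 6188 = -227.96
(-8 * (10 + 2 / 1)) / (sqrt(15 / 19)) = -32 * sqrt(285) / 5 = -108.04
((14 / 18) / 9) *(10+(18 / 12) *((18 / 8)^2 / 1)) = 3941 / 2592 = 1.52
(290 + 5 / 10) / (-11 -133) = -581 / 288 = -2.02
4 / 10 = 2 / 5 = 0.40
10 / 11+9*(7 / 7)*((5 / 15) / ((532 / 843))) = 33139 / 5852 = 5.66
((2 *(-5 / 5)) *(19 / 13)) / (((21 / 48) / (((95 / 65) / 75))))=-11552 / 88725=-0.13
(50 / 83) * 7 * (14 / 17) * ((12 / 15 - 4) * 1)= -15680 / 1411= -11.11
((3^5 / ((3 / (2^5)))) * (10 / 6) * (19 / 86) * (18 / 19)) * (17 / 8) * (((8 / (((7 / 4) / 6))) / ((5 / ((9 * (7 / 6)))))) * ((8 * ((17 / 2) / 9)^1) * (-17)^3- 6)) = -176681481984 / 43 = -4108871674.05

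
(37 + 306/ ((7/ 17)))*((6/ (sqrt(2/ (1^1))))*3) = 49149*sqrt(2)/ 7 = 9929.60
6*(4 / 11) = 24 / 11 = 2.18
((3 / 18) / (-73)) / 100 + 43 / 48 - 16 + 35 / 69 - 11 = -17190907 / 671600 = -25.60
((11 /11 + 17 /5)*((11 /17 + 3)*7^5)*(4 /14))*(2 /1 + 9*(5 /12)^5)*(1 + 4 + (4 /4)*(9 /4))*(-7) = -9709828596083 /1175040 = -8263402.60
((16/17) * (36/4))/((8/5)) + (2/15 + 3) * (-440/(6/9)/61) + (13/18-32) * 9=-643163/2074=-310.11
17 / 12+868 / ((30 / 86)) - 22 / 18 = 447923 / 180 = 2488.46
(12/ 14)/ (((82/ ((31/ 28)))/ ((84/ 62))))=9/ 574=0.02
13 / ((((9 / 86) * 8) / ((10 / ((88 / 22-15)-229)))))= -559 / 864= -0.65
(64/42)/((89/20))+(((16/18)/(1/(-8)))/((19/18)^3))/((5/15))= -228143744/12819471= -17.80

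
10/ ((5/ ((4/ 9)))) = 8/ 9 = 0.89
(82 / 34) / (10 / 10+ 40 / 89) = 3649 / 2193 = 1.66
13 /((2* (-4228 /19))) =-247 /8456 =-0.03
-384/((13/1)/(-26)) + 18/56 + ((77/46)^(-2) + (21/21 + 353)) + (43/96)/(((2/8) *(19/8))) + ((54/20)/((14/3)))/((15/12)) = 37982387671/33795300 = 1123.90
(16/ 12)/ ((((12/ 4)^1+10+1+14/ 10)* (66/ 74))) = 740/ 7623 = 0.10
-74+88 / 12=-66.67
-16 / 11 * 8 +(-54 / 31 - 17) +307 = 94328 / 341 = 276.62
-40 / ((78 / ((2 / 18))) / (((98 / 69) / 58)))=-980 / 702351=-0.00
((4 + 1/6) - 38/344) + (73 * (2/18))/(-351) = 2191373/543348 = 4.03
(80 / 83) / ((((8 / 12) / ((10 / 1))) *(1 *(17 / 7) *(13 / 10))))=84000 / 18343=4.58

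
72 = 72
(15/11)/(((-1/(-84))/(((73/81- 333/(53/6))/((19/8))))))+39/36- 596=-944937229/398772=-2369.62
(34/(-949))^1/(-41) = 34/38909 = 0.00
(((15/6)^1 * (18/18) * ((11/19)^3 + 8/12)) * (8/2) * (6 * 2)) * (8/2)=2833760/6859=413.14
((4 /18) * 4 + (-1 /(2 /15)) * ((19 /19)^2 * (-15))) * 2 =2041 /9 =226.78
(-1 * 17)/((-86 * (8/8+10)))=17/946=0.02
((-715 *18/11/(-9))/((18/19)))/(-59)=-2.33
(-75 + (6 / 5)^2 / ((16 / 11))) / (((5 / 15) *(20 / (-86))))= 954.73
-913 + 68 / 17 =-909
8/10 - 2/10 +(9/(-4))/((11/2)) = 21/110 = 0.19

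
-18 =-18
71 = 71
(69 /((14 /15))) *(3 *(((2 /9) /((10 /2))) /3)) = 3.29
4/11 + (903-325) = 578.36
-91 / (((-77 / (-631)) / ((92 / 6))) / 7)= -2641366 / 33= -80041.39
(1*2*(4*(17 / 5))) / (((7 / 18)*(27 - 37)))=-6.99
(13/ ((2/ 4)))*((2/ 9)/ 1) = 52/ 9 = 5.78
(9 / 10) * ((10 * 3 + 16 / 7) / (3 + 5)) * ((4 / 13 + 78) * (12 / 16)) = 1552959 / 7280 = 213.32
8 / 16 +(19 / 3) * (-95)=-3607 / 6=-601.17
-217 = -217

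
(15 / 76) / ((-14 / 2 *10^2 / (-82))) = 123 / 5320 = 0.02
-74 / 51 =-1.45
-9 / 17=-0.53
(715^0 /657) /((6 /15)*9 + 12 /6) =5 /18396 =0.00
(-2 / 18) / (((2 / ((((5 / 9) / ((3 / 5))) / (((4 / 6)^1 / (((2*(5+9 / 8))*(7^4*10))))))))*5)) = -2941225 / 648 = -4538.93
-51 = -51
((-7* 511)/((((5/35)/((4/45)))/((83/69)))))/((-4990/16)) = 66503584/7746975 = 8.58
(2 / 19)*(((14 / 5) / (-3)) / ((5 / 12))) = -112 / 475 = -0.24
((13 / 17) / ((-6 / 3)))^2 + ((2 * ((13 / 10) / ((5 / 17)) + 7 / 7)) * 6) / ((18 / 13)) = 4085263 / 86700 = 47.12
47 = 47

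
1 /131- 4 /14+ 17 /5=14314 /4585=3.12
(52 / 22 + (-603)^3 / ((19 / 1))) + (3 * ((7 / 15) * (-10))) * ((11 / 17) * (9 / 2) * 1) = -41001050888 / 3553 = -11539839.82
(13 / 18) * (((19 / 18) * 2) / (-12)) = -247 / 1944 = -0.13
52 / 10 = 26 / 5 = 5.20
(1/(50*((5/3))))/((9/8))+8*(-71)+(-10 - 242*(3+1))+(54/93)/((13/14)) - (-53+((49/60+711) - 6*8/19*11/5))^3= -166447684514802447817/597062232000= -278777781.60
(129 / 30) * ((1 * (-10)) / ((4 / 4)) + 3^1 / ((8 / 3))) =-3053 / 80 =-38.16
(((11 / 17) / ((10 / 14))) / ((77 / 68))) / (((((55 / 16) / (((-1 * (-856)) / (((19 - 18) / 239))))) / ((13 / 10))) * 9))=85106944 / 12375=6877.33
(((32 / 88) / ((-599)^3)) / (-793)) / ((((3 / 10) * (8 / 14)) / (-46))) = -0.00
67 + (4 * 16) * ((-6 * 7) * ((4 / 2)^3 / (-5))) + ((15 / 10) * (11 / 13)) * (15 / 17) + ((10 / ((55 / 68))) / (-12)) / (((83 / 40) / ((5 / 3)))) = 79322678921 / 18159570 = 4368.09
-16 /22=-8 /11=-0.73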